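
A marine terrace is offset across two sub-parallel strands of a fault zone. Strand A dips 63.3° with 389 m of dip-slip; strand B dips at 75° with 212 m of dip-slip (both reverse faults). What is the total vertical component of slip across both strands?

552 m

throw_A = 389 × sin(63.3°) = 347.5 m
throw_B = 212 × sin(75°) = 204.8 m
total = 347.5 + 204.8 = 552 m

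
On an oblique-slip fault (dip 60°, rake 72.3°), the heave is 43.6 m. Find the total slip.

91.5 m

dip-slip = heave / cos(dip) = 43.6 / cos(60°) = 87.20 m
net slip = dip-slip / sin(rake) = 87.20 / sin(72.3°) = 91.5 m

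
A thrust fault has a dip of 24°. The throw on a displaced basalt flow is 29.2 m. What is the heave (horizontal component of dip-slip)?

heave = throw / tan(dip) = 29.2 / tan(24°) = 65.6 m

65.6 m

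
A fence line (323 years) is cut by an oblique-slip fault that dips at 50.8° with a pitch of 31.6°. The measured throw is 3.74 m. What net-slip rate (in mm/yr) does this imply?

dip-slip = throw / sin(dip) = 3.74 / sin(50.8°) = 4.826 m
net slip = dip-slip / sin(rake) = 4.826 / sin(31.6°) = 9.210 m
rate = 9.210 m / 323 years = 0.0285 m/yr = 28.5 mm/yr

28.5 mm/yr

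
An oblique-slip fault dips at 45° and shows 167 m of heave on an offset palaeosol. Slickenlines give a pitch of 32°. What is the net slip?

dip-slip = heave / cos(dip) = 167 / cos(45°) = 236.2 m
net slip = dip-slip / sin(rake) = 236.2 / sin(32°) = 446 m

446 m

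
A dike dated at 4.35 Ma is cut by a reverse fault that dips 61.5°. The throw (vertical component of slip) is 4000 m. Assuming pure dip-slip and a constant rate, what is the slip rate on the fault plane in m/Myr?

1050 m/Myr

dip-slip = throw / sin(dip) = 4000 m / sin(61.5°) = 4552 m
rate = 4552 m / 4.35 Ma = 0.00105 m/yr = 1050 m/Myr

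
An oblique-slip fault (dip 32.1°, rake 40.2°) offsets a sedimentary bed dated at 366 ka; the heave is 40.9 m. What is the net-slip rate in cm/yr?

dip-slip = heave / cos(dip) = 40.9 / cos(32.1°) = 48.28 m
net slip = dip-slip / sin(rake) = 48.28 / sin(40.2°) = 74.80 m
rate = 74.80 m / 366 ka = 0.000204 m/yr = 0.0204 cm/yr

0.0204 cm/yr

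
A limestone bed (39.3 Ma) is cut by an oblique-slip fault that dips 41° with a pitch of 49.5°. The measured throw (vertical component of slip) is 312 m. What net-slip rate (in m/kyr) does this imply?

0.0159 m/kyr

dip-slip = throw / sin(dip) = 312 / sin(41°) = 475.6 m
net slip = dip-slip / sin(rake) = 475.6 / sin(49.5°) = 625.4 m
rate = 625.4 m / 39.3 Ma = 0.0000159 m/yr = 0.0159 m/kyr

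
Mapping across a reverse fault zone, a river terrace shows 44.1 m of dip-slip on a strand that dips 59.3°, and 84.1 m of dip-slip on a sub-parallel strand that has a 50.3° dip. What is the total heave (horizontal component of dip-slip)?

76.2 m

heave_A = 44.1 × cos(59.3°) = 22.51 m
heave_B = 84.1 × cos(50.3°) = 53.72 m
total = 22.51 + 53.72 = 76.2 m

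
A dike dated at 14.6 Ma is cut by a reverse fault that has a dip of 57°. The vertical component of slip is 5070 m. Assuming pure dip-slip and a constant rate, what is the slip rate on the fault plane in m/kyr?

0.414 m/kyr

dip-slip = throw / sin(dip) = 5070 m / sin(57°) = 6045 m
rate = 6045 m / 14.6 Ma = 0.000414 m/yr = 0.414 m/kyr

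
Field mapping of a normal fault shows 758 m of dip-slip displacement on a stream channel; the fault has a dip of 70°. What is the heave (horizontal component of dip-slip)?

259 m

heave = dip-slip × cos(dip) = 758 m × cos(70°) = 259 m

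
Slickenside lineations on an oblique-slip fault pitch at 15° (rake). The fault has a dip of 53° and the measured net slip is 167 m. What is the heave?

26 m

dip-slip = net slip × sin(rake) = 167 m × sin(15°) = 43.22 m
heave = dip-slip × cos(dip) = 43.22 × cos(53°) = 26 m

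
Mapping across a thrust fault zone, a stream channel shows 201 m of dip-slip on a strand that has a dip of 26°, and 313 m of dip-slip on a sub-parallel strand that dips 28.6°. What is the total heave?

455 m

heave_A = 201 × cos(26°) = 180.7 m
heave_B = 313 × cos(28.6°) = 274.8 m
total = 180.7 + 274.8 = 455 m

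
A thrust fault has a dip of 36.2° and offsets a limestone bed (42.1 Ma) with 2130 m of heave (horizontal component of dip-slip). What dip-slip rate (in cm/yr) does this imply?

0.00627 cm/yr

dip-slip = heave / cos(dip) = 2130 m / cos(36.2°) = 2640 m
rate = 2640 m / 42.1 Ma = 0.0000627 m/yr = 0.00627 cm/yr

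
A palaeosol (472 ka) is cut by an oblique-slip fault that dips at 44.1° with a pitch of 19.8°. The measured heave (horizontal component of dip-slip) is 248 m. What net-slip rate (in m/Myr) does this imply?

2160 m/Myr

dip-slip = heave / cos(dip) = 248 / cos(44.1°) = 345.3 m
net slip = dip-slip / sin(rake) = 345.3 / sin(19.8°) = 1019 m
rate = 1019 m / 472 ka = 0.00216 m/yr = 2160 m/Myr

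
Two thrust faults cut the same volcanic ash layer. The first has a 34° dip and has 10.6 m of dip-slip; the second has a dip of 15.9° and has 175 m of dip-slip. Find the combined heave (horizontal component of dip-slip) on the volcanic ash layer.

heave_A = 10.6 × cos(34°) = 8.788 m
heave_B = 175 × cos(15.9°) = 168.3 m
total = 8.788 + 168.3 = 177 m

177 m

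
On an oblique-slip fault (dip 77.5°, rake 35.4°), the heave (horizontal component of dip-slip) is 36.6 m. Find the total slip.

292 m

dip-slip = heave / cos(dip) = 36.6 / cos(77.5°) = 169.1 m
net slip = dip-slip / sin(rake) = 169.1 / sin(35.4°) = 292 m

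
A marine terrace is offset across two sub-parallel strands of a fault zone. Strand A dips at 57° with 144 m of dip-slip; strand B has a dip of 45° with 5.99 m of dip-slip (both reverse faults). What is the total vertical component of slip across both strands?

throw_A = 144 × sin(57°) = 120.8 m
throw_B = 5.99 × sin(45°) = 4.236 m
total = 120.8 + 4.236 = 125 m

125 m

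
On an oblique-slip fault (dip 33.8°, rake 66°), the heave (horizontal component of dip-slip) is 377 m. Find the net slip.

497 m

dip-slip = heave / cos(dip) = 377 / cos(33.8°) = 453.7 m
net slip = dip-slip / sin(rake) = 453.7 / sin(66°) = 497 m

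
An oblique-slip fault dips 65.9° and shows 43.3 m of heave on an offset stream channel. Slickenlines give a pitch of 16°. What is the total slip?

385 m

dip-slip = heave / cos(dip) = 43.3 / cos(65.9°) = 106 m
net slip = dip-slip / sin(rake) = 106 / sin(16°) = 385 m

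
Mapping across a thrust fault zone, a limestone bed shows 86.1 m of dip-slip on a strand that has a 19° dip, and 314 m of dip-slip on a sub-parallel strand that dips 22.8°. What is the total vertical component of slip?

150 m

throw_A = 86.1 × sin(19°) = 28.03 m
throw_B = 314 × sin(22.8°) = 121.7 m
total = 28.03 + 121.7 = 150 m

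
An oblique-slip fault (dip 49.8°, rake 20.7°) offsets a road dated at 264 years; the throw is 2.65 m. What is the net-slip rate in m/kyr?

37.2 m/kyr

dip-slip = throw / sin(dip) = 2.65 / sin(49.8°) = 3.470 m
net slip = dip-slip / sin(rake) = 3.470 / sin(20.7°) = 9.815 m
rate = 9.815 m / 264 years = 0.0372 m/yr = 37.2 m/kyr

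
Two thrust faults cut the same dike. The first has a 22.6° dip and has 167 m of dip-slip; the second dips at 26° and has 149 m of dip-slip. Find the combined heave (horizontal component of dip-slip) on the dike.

heave_A = 167 × cos(22.6°) = 154.2 m
heave_B = 149 × cos(26°) = 133.9 m
total = 154.2 + 133.9 = 288 m

288 m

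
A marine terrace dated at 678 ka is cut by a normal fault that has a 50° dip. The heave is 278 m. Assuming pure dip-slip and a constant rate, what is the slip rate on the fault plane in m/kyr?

dip-slip = heave / cos(dip) = 278 m / cos(50°) = 432.5 m
rate = 432.5 m / 678 ka = 0.000638 m/yr = 0.638 m/kyr

0.638 m/kyr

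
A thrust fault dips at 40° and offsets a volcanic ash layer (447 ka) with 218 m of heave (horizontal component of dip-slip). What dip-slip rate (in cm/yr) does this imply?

dip-slip = heave / cos(dip) = 218 m / cos(40°) = 284.6 m
rate = 284.6 m / 447 ka = 0.000637 m/yr = 0.0637 cm/yr

0.0637 cm/yr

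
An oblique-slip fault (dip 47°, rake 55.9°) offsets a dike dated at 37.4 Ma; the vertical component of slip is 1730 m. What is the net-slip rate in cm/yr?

0.00764 cm/yr

dip-slip = throw / sin(dip) = 1730 / sin(47°) = 2365 m
net slip = dip-slip / sin(rake) = 2365 / sin(55.9°) = 2857 m
rate = 2857 m / 37.4 Ma = 0.0000764 m/yr = 0.00764 cm/yr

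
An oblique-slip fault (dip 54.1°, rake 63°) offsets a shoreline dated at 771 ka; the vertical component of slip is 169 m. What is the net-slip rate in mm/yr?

0.304 mm/yr

dip-slip = throw / sin(dip) = 169 / sin(54.1°) = 208.6 m
net slip = dip-slip / sin(rake) = 208.6 / sin(63°) = 234.2 m
rate = 234.2 m / 771 ka = 0.000304 m/yr = 0.304 mm/yr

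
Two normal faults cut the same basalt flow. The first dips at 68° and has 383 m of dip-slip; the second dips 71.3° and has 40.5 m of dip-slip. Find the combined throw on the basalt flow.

393 m

throw_A = 383 × sin(68°) = 355.1 m
throw_B = 40.5 × sin(71.3°) = 38.36 m
total = 355.1 + 38.36 = 393 m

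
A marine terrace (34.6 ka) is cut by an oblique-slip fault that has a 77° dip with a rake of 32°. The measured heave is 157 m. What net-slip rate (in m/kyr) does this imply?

dip-slip = heave / cos(dip) = 157 / cos(77°) = 697.9 m
net slip = dip-slip / sin(rake) = 697.9 / sin(32°) = 1317 m
rate = 1317 m / 34.6 ka = 0.0381 m/yr = 38.1 m/kyr

38.1 m/kyr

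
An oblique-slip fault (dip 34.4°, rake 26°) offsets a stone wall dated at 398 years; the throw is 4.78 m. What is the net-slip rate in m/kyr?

dip-slip = throw / sin(dip) = 4.78 / sin(34.4°) = 8.461 m
net slip = dip-slip / sin(rake) = 8.461 / sin(26°) = 19.30 m
rate = 19.30 m / 398 years = 0.0485 m/yr = 48.5 m/kyr

48.5 m/kyr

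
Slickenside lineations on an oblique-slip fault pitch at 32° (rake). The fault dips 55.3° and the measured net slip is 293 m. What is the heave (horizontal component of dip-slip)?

dip-slip = net slip × sin(rake) = 293 m × sin(32°) = 155.3 m
heave = dip-slip × cos(dip) = 155.3 × cos(55.3°) = 88.4 m

88.4 m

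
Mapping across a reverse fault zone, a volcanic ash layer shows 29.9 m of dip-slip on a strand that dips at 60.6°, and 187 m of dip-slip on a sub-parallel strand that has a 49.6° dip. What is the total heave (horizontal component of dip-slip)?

heave_A = 29.9 × cos(60.6°) = 14.68 m
heave_B = 187 × cos(49.6°) = 121.2 m
total = 14.68 + 121.2 = 136 m

136 m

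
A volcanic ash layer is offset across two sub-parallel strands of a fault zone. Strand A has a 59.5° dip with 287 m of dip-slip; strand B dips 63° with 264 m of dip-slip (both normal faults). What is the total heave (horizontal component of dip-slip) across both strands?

heave_A = 287 × cos(59.5°) = 145.7 m
heave_B = 264 × cos(63°) = 119.9 m
total = 145.7 + 119.9 = 266 m

266 m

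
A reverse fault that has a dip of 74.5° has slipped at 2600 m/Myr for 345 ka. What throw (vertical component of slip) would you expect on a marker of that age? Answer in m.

864 m

dip-slip = rate × time = 2600 m/Myr × 345 ka = 897 m
throw = dip-slip × sin(dip) = 897 × sin(74.5°) = 864 m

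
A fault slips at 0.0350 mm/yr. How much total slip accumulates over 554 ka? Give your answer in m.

19.4 m

slip = rate × time = 0.0350 mm/yr × 554 ka = 19.4 m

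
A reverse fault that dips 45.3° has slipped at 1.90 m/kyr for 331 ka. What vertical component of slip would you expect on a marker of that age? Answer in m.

447 m

dip-slip = rate × time = 1.90 m/kyr × 331 ka = 628.9 m
throw = dip-slip × sin(dip) = 628.9 × sin(45.3°) = 447 m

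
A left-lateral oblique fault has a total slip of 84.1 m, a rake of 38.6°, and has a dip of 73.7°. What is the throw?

50.4 m

dip-slip = net slip × sin(rake) = 84.1 m × sin(38.6°) = 52.47 m
throw = dip-slip × sin(dip) = 52.47 × sin(73.7°) = 50.4 m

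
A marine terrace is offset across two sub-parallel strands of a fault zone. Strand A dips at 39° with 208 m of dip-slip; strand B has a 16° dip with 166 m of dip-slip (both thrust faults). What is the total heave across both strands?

321 m

heave_A = 208 × cos(39°) = 161.6 m
heave_B = 166 × cos(16°) = 159.6 m
total = 161.6 + 159.6 = 321 m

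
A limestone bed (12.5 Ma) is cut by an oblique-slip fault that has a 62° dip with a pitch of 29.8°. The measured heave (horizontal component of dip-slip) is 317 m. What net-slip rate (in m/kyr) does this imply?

dip-slip = heave / cos(dip) = 317 / cos(62°) = 675.2 m
net slip = dip-slip / sin(rake) = 675.2 / sin(29.8°) = 1359 m
rate = 1359 m / 12.5 Ma = 0.000109 m/yr = 0.109 m/kyr

0.109 m/kyr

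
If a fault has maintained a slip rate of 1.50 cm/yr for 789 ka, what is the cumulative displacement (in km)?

11.8 km

slip = rate × time = 1.50 cm/yr × 789 ka = 11800 m = 11.8 km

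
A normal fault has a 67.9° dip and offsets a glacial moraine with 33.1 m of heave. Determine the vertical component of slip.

throw = heave × tan(dip) = 33.1 × tan(67.9°) = 81.5 m

81.5 m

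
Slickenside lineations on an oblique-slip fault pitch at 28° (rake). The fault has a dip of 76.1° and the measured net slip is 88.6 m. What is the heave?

9.99 m

dip-slip = net slip × sin(rake) = 88.6 m × sin(28°) = 41.60 m
heave = dip-slip × cos(dip) = 41.60 × cos(76.1°) = 9.99 m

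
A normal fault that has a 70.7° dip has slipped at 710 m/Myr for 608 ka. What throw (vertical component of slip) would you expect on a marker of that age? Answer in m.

dip-slip = rate × time = 710 m/Myr × 608 ka = 431.7 m
throw = dip-slip × sin(dip) = 431.7 × sin(70.7°) = 407 m

407 m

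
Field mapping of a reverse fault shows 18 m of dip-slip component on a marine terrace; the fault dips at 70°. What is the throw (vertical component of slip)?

throw = dip-slip × sin(dip) = 18 m × sin(70°) = 16.9 m

16.9 m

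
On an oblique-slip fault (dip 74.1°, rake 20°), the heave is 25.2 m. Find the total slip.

dip-slip = heave / cos(dip) = 25.2 / cos(74.1°) = 91.98 m
net slip = dip-slip / sin(rake) = 91.98 / sin(20°) = 269 m

269 m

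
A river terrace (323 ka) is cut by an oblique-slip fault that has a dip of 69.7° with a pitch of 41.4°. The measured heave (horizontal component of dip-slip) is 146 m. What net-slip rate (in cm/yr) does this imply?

dip-slip = heave / cos(dip) = 146 / cos(69.7°) = 420.8 m
net slip = dip-slip / sin(rake) = 420.8 / sin(41.4°) = 636.4 m
rate = 636.4 m / 323 ka = 0.00197 m/yr = 0.197 cm/yr

0.197 cm/yr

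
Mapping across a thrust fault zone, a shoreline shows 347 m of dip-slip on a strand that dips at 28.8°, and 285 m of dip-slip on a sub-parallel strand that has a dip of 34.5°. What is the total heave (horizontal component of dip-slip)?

539 m

heave_A = 347 × cos(28.8°) = 304.1 m
heave_B = 285 × cos(34.5°) = 234.9 m
total = 304.1 + 234.9 = 539 m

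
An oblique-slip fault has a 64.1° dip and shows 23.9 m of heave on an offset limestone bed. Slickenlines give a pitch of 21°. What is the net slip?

153 m

dip-slip = heave / cos(dip) = 23.9 / cos(64.1°) = 54.72 m
net slip = dip-slip / sin(rake) = 54.72 / sin(21°) = 153 m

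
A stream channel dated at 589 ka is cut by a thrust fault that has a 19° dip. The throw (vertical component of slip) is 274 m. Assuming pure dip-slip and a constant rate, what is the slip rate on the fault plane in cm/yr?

0.143 cm/yr

dip-slip = throw / sin(dip) = 274 m / sin(19°) = 841.6 m
rate = 841.6 m / 589 ka = 0.00143 m/yr = 0.143 cm/yr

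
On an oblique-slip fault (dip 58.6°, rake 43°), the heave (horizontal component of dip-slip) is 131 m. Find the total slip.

dip-slip = heave / cos(dip) = 131 / cos(58.6°) = 251.4 m
net slip = dip-slip / sin(rake) = 251.4 / sin(43°) = 369 m

369 m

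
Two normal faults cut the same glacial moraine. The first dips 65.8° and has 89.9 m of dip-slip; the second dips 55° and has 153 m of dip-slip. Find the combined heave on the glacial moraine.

125 m

heave_A = 89.9 × cos(65.8°) = 36.85 m
heave_B = 153 × cos(55°) = 87.76 m
total = 36.85 + 87.76 = 125 m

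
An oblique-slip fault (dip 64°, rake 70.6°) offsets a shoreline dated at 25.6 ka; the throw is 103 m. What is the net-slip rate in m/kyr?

dip-slip = throw / sin(dip) = 103 / sin(64°) = 114.6 m
net slip = dip-slip / sin(rake) = 114.6 / sin(70.6°) = 121.5 m
rate = 121.5 m / 25.6 ka = 0.00475 m/yr = 4.75 m/kyr

4.75 m/kyr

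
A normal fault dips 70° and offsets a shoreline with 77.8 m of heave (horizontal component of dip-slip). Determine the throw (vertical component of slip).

throw = heave × tan(dip) = 77.8 × tan(70°) = 214 m

214 m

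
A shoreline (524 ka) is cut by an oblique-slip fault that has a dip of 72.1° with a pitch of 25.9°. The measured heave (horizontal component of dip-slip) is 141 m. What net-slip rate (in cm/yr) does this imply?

dip-slip = heave / cos(dip) = 141 / cos(72.1°) = 458.8 m
net slip = dip-slip / sin(rake) = 458.8 / sin(25.9°) = 1050 m
rate = 1050 m / 524 ka = 0.00200 m/yr = 0.200 cm/yr

0.200 cm/yr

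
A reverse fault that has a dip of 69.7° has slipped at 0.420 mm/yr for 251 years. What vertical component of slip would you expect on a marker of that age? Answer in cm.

9.89 cm

dip-slip = rate × time = 0.420 mm/yr × 251 years = 0.1054 m
throw = dip-slip × sin(dip) = 0.1054 × sin(69.7°) = 0.0989 m = 9.89 cm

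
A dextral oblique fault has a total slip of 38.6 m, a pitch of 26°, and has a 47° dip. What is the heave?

11.5 m

dip-slip = net slip × sin(rake) = 38.6 m × sin(26°) = 16.92 m
heave = dip-slip × cos(dip) = 16.92 × cos(47°) = 11.5 m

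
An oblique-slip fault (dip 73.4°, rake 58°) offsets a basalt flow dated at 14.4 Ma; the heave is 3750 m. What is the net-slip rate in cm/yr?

dip-slip = heave / cos(dip) = 3750 / cos(73.4°) = 13130 m
net slip = dip-slip / sin(rake) = 13130 / sin(58°) = 15480 m
rate = 15480 m / 14.4 Ma = 0.00107 m/yr = 0.107 cm/yr

0.107 cm/yr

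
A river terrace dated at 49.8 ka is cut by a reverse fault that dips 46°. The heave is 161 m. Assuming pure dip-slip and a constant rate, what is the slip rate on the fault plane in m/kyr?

4.65 m/kyr

dip-slip = heave / cos(dip) = 161 m / cos(46°) = 231.8 m
rate = 231.8 m / 49.8 ka = 0.00465 m/yr = 4.65 m/kyr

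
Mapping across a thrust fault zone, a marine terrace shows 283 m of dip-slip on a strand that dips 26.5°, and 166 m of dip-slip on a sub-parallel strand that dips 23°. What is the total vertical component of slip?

191 m

throw_A = 283 × sin(26.5°) = 126.3 m
throw_B = 166 × sin(23°) = 64.86 m
total = 126.3 + 64.86 = 191 m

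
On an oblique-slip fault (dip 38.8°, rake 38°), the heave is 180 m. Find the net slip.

375 m

dip-slip = heave / cos(dip) = 180 / cos(38.8°) = 231 m
net slip = dip-slip / sin(rake) = 231 / sin(38°) = 375 m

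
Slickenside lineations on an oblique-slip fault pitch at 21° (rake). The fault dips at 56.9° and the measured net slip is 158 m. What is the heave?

30.9 m

dip-slip = net slip × sin(rake) = 158 m × sin(21°) = 56.62 m
heave = dip-slip × cos(dip) = 56.62 × cos(56.9°) = 30.9 m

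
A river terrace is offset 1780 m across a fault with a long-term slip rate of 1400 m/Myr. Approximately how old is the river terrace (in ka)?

age = offset / rate = 1780 m / (1400 m/Myr) = 1.27e+06 yr = 1270 ka

1270 ka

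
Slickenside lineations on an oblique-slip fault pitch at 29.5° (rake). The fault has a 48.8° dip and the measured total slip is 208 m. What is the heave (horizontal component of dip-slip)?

67.5 m

dip-slip = net slip × sin(rake) = 208 m × sin(29.5°) = 102.4 m
heave = dip-slip × cos(dip) = 102.4 × cos(48.8°) = 67.5 m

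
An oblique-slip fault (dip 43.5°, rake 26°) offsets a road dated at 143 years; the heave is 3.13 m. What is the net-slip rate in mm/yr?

dip-slip = heave / cos(dip) = 3.13 / cos(43.5°) = 4.315 m
net slip = dip-slip / sin(rake) = 4.315 / sin(26°) = 9.843 m
rate = 9.843 m / 143 years = 0.0688 m/yr = 68.8 mm/yr

68.8 mm/yr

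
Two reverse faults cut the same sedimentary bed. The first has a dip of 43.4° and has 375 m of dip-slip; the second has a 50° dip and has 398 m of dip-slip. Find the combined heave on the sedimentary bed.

heave_A = 375 × cos(43.4°) = 272.5 m
heave_B = 398 × cos(50°) = 255.8 m
total = 272.5 + 255.8 = 528 m

528 m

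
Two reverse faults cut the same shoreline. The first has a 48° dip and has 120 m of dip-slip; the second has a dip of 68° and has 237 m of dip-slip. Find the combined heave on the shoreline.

169 m

heave_A = 120 × cos(48°) = 80.30 m
heave_B = 237 × cos(68°) = 88.78 m
total = 80.30 + 88.78 = 169 m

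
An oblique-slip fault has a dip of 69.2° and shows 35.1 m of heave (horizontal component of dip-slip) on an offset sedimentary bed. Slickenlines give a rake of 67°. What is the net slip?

dip-slip = heave / cos(dip) = 35.1 / cos(69.2°) = 98.84 m
net slip = dip-slip / sin(rake) = 98.84 / sin(67°) = 107 m

107 m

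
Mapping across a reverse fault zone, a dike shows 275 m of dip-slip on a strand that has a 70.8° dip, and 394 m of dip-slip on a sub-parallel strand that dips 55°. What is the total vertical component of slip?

throw_A = 275 × sin(70.8°) = 259.7 m
throw_B = 394 × sin(55°) = 322.7 m
total = 259.7 + 322.7 = 582 m

582 m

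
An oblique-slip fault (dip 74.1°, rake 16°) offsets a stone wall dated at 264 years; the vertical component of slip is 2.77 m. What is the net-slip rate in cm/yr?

3.96 cm/yr

dip-slip = throw / sin(dip) = 2.77 / sin(74.1°) = 2.880 m
net slip = dip-slip / sin(rake) = 2.880 / sin(16°) = 10.45 m
rate = 10.45 m / 264 years = 0.0396 m/yr = 3.96 cm/yr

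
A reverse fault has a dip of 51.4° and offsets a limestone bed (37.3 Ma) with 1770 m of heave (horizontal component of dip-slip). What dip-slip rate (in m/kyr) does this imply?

dip-slip = heave / cos(dip) = 1770 m / cos(51.4°) = 2837 m
rate = 2837 m / 37.3 Ma = 0.0000761 m/yr = 0.0761 m/kyr

0.0761 m/kyr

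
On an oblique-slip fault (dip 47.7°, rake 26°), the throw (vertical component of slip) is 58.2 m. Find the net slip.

180 m

dip-slip = throw / sin(dip) = 58.2 / sin(47.7°) = 78.69 m
net slip = dip-slip / sin(rake) = 78.69 / sin(26°) = 180 m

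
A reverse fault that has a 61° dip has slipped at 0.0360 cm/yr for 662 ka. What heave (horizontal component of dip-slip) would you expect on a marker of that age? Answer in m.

dip-slip = rate × time = 0.0360 cm/yr × 662 ka = 238.3 m
heave = dip-slip × cos(dip) = 238.3 × cos(61°) = 116 m

116 m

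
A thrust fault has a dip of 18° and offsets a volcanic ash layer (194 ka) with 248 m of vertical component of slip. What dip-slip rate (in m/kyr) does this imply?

dip-slip = throw / sin(dip) = 248 m / sin(18°) = 802.5 m
rate = 802.5 m / 194 ka = 0.00414 m/yr = 4.14 m/kyr

4.14 m/kyr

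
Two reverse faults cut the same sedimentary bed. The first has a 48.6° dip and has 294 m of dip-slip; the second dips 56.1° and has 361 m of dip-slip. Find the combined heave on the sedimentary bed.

396 m

heave_A = 294 × cos(48.6°) = 194.4 m
heave_B = 361 × cos(56.1°) = 201.3 m
total = 194.4 + 201.3 = 396 m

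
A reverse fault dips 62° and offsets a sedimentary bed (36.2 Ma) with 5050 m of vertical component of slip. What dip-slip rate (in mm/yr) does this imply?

0.158 mm/yr

dip-slip = throw / sin(dip) = 5050 m / sin(62°) = 5719 m
rate = 5719 m / 36.2 Ma = 0.000158 m/yr = 0.158 mm/yr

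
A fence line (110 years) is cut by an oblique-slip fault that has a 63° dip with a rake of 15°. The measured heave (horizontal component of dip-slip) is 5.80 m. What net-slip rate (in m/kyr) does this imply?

dip-slip = heave / cos(dip) = 5.80 / cos(63°) = 12.78 m
net slip = dip-slip / sin(rake) = 12.78 / sin(15°) = 49.36 m
rate = 49.36 m / 110 years = 0.449 m/yr = 449 m/kyr

449 m/kyr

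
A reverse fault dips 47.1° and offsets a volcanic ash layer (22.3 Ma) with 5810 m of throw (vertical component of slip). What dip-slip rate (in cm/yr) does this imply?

0.0356 cm/yr

dip-slip = throw / sin(dip) = 5810 m / sin(47.1°) = 7931 m
rate = 7931 m / 22.3 Ma = 0.000356 m/yr = 0.0356 cm/yr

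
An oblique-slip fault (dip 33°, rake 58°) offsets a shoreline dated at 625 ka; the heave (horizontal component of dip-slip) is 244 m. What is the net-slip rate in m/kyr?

dip-slip = heave / cos(dip) = 244 / cos(33°) = 290.9 m
net slip = dip-slip / sin(rake) = 290.9 / sin(58°) = 343.1 m
rate = 343.1 m / 625 ka = 0.000549 m/yr = 0.549 m/kyr

0.549 m/kyr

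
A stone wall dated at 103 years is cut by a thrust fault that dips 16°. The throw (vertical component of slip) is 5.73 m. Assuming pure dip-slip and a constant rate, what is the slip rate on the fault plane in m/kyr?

dip-slip = throw / sin(dip) = 5.73 m / sin(16°) = 20.79 m
rate = 20.79 m / 103 years = 0.202 m/yr = 202 m/kyr

202 m/kyr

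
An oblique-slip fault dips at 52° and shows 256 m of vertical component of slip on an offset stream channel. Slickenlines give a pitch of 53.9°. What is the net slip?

dip-slip = throw / sin(dip) = 256 / sin(52°) = 324.9 m
net slip = dip-slip / sin(rake) = 324.9 / sin(53.9°) = 402 m

402 m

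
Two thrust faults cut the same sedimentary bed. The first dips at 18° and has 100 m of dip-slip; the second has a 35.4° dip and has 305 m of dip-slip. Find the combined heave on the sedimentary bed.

344 m

heave_A = 100 × cos(18°) = 95.11 m
heave_B = 305 × cos(35.4°) = 248.6 m
total = 95.11 + 248.6 = 344 m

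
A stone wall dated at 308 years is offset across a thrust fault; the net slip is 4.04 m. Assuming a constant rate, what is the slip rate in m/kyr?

13.1 m/kyr

rate = 4.04 m / 308 years = 0.0131 m/yr = 13.1 m/kyr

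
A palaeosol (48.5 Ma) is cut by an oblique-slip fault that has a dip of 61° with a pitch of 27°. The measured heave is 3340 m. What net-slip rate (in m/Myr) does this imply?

dip-slip = heave / cos(dip) = 3340 / cos(61°) = 6889 m
net slip = dip-slip / sin(rake) = 6889 / sin(27°) = 15170 m
rate = 15170 m / 48.5 Ma = 0.000313 m/yr = 313 m/Myr

313 m/Myr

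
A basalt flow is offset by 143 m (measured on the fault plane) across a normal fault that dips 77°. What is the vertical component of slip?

139 m

throw = dip-slip × sin(dip) = 143 m × sin(77°) = 139 m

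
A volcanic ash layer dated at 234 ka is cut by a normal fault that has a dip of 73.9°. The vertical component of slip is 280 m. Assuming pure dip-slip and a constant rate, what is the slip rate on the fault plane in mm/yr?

dip-slip = throw / sin(dip) = 280 m / sin(73.9°) = 291.4 m
rate = 291.4 m / 234 ka = 0.00125 m/yr = 1.25 mm/yr

1.25 mm/yr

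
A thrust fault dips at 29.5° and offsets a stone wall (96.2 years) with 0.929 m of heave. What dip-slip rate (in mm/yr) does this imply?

dip-slip = heave / cos(dip) = 0.929 m / cos(29.5°) = 1.067 m
rate = 1.067 m / 96.2 years = 0.0111 m/yr = 11.1 mm/yr

11.1 mm/yr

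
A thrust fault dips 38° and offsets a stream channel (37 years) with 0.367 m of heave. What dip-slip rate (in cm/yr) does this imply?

dip-slip = heave / cos(dip) = 0.367 m / cos(38°) = 0.4657 m
rate = 0.4657 m / 37 years = 0.0126 m/yr = 1.26 cm/yr

1.26 cm/yr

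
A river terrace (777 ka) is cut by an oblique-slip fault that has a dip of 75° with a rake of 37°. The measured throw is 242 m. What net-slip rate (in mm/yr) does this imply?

dip-slip = throw / sin(dip) = 242 / sin(75°) = 250.5 m
net slip = dip-slip / sin(rake) = 250.5 / sin(37°) = 416.3 m
rate = 416.3 m / 777 ka = 0.000536 m/yr = 0.536 mm/yr

0.536 mm/yr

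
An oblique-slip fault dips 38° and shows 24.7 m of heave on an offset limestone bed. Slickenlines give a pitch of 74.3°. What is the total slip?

dip-slip = heave / cos(dip) = 24.7 / cos(38°) = 31.34 m
net slip = dip-slip / sin(rake) = 31.34 / sin(74.3°) = 32.6 m

32.6 m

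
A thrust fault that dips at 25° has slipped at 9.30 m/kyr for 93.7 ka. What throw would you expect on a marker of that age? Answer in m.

dip-slip = rate × time = 9.30 m/kyr × 93.7 ka = 871.4 m
throw = dip-slip × sin(dip) = 871.4 × sin(25°) = 368 m

368 m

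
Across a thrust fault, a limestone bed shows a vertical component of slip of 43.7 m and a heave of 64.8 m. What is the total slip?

net slip = √(throw² + heave²) = √(43.7² + 64.8²) = 78.2 m

78.2 m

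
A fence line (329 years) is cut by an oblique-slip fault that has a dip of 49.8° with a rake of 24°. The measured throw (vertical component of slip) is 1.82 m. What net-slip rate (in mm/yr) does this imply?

dip-slip = throw / sin(dip) = 1.82 / sin(49.8°) = 2.383 m
net slip = dip-slip / sin(rake) = 2.383 / sin(24°) = 5.858 m
rate = 5.858 m / 329 years = 0.0178 m/yr = 17.8 mm/yr

17.8 mm/yr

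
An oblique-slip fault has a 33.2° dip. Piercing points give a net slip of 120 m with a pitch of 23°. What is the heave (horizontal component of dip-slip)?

dip-slip = net slip × sin(rake) = 120 m × sin(23°) = 46.89 m
heave = dip-slip × cos(dip) = 46.89 × cos(33.2°) = 39.2 m

39.2 m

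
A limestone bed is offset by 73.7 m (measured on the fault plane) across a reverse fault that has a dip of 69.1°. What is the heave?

26.3 m

heave = dip-slip × cos(dip) = 73.7 m × cos(69.1°) = 26.3 m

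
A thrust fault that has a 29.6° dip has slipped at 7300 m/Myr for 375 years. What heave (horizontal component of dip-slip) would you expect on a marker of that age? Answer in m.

dip-slip = rate × time = 7300 m/Myr × 375 years = 2.737 m
heave = dip-slip × cos(dip) = 2.737 × cos(29.6°) = 2.38 m

2.38 m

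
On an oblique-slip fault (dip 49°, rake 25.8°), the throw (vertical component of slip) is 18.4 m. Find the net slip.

56 m

dip-slip = throw / sin(dip) = 18.4 / sin(49°) = 24.38 m
net slip = dip-slip / sin(rake) = 24.38 / sin(25.8°) = 56 m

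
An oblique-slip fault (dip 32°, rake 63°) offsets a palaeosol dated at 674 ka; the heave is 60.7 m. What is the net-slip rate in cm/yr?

dip-slip = heave / cos(dip) = 60.7 / cos(32°) = 71.58 m
net slip = dip-slip / sin(rake) = 71.58 / sin(63°) = 80.33 m
rate = 80.33 m / 674 ka = 0.000119 m/yr = 0.0119 cm/yr

0.0119 cm/yr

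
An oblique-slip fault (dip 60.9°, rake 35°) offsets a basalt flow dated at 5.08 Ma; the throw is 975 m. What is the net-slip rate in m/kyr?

0.383 m/kyr

dip-slip = throw / sin(dip) = 975 / sin(60.9°) = 1116 m
net slip = dip-slip / sin(rake) = 1116 / sin(35°) = 1945 m
rate = 1945 m / 5.08 Ma = 0.000383 m/yr = 0.383 m/kyr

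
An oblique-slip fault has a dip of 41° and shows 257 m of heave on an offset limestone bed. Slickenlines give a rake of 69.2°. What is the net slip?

364 m

dip-slip = heave / cos(dip) = 257 / cos(41°) = 340.5 m
net slip = dip-slip / sin(rake) = 340.5 / sin(69.2°) = 364 m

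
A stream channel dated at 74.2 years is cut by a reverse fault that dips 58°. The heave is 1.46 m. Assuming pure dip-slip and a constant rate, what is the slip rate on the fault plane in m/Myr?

37100 m/Myr

dip-slip = heave / cos(dip) = 1.46 m / cos(58°) = 2.755 m
rate = 2.755 m / 74.2 years = 0.0371 m/yr = 37100 m/Myr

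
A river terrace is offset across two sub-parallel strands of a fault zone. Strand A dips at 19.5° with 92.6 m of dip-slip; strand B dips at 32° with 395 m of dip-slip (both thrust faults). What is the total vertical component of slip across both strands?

throw_A = 92.6 × sin(19.5°) = 30.91 m
throw_B = 395 × sin(32°) = 209.3 m
total = 30.91 + 209.3 = 240 m

240 m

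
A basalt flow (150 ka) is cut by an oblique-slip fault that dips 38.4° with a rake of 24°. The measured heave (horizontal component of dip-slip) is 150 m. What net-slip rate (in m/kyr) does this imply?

3.14 m/kyr

dip-slip = heave / cos(dip) = 150 / cos(38.4°) = 191.4 m
net slip = dip-slip / sin(rake) = 191.4 / sin(24°) = 470.6 m
rate = 470.6 m / 150 ka = 0.00314 m/yr = 3.14 m/kyr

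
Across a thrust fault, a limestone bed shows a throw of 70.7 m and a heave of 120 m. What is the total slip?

139 m

net slip = √(throw² + heave²) = √(70.7² + 120²) = 139 m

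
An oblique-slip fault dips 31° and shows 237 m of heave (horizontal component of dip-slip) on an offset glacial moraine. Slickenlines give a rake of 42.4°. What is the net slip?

410 m

dip-slip = heave / cos(dip) = 237 / cos(31°) = 276.5 m
net slip = dip-slip / sin(rake) = 276.5 / sin(42.4°) = 410 m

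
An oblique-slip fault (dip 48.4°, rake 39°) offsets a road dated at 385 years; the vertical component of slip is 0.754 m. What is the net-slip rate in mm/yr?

dip-slip = throw / sin(dip) = 0.754 / sin(48.4°) = 1.008 m
net slip = dip-slip / sin(rake) = 1.008 / sin(39°) = 1.602 m
rate = 1.602 m / 385 years = 0.00416 m/yr = 4.16 mm/yr

4.16 mm/yr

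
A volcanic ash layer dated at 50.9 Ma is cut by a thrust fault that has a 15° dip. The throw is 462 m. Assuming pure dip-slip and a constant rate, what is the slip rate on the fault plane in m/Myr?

35.1 m/Myr

dip-slip = throw / sin(dip) = 462 m / sin(15°) = 1785 m
rate = 1785 m / 50.9 Ma = 0.0000351 m/yr = 35.1 m/Myr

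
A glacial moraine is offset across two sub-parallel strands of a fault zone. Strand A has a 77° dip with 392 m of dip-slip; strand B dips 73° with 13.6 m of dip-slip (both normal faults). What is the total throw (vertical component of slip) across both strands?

395 m

throw_A = 392 × sin(77°) = 382 m
throw_B = 13.6 × sin(73°) = 13.01 m
total = 382 + 13.01 = 395 m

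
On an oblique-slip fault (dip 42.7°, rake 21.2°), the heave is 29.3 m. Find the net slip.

110 m

dip-slip = heave / cos(dip) = 29.3 / cos(42.7°) = 39.87 m
net slip = dip-slip / sin(rake) = 39.87 / sin(21.2°) = 110 m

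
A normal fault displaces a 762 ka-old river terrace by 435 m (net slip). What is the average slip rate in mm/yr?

rate = 435 m / 762 ka = 0.000571 m/yr = 0.571 mm/yr

0.571 mm/yr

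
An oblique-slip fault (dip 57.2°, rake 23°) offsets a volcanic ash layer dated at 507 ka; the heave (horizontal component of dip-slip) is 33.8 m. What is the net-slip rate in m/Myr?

315 m/Myr

dip-slip = heave / cos(dip) = 33.8 / cos(57.2°) = 62.40 m
net slip = dip-slip / sin(rake) = 62.40 / sin(23°) = 159.7 m
rate = 159.7 m / 507 ka = 0.000315 m/yr = 315 m/Myr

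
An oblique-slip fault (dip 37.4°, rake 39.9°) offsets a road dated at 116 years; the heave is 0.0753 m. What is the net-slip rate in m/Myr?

dip-slip = heave / cos(dip) = 0.0753 / cos(37.4°) = 0.09479 m
net slip = dip-slip / sin(rake) = 0.09479 / sin(39.9°) = 0.1478 m
rate = 0.1478 m / 116 years = 0.00127 m/yr = 1270 m/Myr

1270 m/Myr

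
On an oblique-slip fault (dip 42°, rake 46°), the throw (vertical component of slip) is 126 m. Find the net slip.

dip-slip = throw / sin(dip) = 126 / sin(42°) = 188.3 m
net slip = dip-slip / sin(rake) = 188.3 / sin(46°) = 262 m

262 m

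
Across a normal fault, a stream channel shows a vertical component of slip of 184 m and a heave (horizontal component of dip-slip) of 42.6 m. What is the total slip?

net slip = √(throw² + heave²) = √(184² + 42.6²) = 189 m

189 m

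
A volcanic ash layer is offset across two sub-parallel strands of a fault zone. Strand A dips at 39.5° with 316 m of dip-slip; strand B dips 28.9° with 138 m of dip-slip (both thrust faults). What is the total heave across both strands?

heave_A = 316 × cos(39.5°) = 243.8 m
heave_B = 138 × cos(28.9°) = 120.8 m
total = 243.8 + 120.8 = 365 m

365 m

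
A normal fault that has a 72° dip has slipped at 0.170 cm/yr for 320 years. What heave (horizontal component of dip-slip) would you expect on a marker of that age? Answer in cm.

16.8 cm

dip-slip = rate × time = 0.170 cm/yr × 320 years = 0.5440 m
heave = dip-slip × cos(dip) = 0.5440 × cos(72°) = 0.168 m = 16.8 cm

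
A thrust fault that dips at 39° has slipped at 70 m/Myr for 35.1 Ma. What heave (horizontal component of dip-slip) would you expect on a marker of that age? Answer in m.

dip-slip = rate × time = 70 m/Myr × 35.1 Ma = 2457 m
heave = dip-slip × cos(dip) = 2457 × cos(39°) = 1910 m

1910 m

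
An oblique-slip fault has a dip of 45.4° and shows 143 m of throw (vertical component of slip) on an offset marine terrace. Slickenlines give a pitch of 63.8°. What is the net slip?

dip-slip = throw / sin(dip) = 143 / sin(45.4°) = 200.8 m
net slip = dip-slip / sin(rake) = 200.8 / sin(63.8°) = 224 m

224 m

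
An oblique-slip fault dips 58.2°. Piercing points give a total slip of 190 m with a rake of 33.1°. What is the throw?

88.2 m

dip-slip = net slip × sin(rake) = 190 m × sin(33.1°) = 103.8 m
throw = dip-slip × sin(dip) = 103.8 × sin(58.2°) = 88.2 m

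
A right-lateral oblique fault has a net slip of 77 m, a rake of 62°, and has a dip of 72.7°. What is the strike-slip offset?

strike-slip = net slip × cos(rake) = 77 m × cos(62°) = 36.1 m

36.1 m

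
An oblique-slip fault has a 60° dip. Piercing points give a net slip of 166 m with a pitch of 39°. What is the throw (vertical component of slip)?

90.5 m

dip-slip = net slip × sin(rake) = 166 m × sin(39°) = 104.5 m
throw = dip-slip × sin(dip) = 104.5 × sin(60°) = 90.5 m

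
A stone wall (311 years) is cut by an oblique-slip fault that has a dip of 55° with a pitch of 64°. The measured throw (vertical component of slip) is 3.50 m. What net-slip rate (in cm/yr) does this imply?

dip-slip = throw / sin(dip) = 3.50 / sin(55°) = 4.273 m
net slip = dip-slip / sin(rake) = 4.273 / sin(64°) = 4.754 m
rate = 4.754 m / 311 years = 0.0153 m/yr = 1.53 cm/yr

1.53 cm/yr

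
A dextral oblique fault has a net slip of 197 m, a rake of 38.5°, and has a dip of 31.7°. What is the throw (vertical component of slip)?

64.4 m

dip-slip = net slip × sin(rake) = 197 m × sin(38.5°) = 122.6 m
throw = dip-slip × sin(dip) = 122.6 × sin(31.7°) = 64.4 m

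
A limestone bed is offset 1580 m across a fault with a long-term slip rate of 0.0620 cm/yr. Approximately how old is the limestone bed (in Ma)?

2.55 Ma

age = offset / rate = 1580 m / (0.0620 cm/yr) = 2.55e+06 yr = 2.55 Ma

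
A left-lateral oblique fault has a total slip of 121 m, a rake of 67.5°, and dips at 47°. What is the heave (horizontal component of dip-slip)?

76.2 m

dip-slip = net slip × sin(rake) = 121 m × sin(67.5°) = 111.8 m
heave = dip-slip × cos(dip) = 111.8 × cos(47°) = 76.2 m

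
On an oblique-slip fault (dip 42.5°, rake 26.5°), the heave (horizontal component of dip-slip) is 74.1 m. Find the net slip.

225 m

dip-slip = heave / cos(dip) = 74.1 / cos(42.5°) = 100.5 m
net slip = dip-slip / sin(rake) = 100.5 / sin(26.5°) = 225 m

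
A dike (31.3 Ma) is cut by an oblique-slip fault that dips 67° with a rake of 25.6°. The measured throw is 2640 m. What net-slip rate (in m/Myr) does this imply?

dip-slip = throw / sin(dip) = 2640 / sin(67°) = 2868 m
net slip = dip-slip / sin(rake) = 2868 / sin(25.6°) = 6638 m
rate = 6638 m / 31.3 Ma = 0.000212 m/yr = 212 m/Myr

212 m/Myr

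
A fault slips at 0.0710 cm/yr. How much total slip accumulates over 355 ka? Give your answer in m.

252 m

slip = rate × time = 0.0710 cm/yr × 355 ka = 252 m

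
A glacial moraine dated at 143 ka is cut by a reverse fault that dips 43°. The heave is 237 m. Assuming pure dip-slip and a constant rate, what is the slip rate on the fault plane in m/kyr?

2.27 m/kyr

dip-slip = heave / cos(dip) = 237 m / cos(43°) = 324.1 m
rate = 324.1 m / 143 ka = 0.00227 m/yr = 2.27 m/kyr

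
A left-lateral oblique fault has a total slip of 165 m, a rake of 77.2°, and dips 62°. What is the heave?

75.5 m

dip-slip = net slip × sin(rake) = 165 m × sin(77.2°) = 160.9 m
heave = dip-slip × cos(dip) = 160.9 × cos(62°) = 75.5 m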